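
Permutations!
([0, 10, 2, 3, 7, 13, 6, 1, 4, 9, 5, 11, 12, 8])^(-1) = (1 7 4 8 13 5 10)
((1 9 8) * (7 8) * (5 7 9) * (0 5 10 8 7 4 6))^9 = (10)(0 5 4 6)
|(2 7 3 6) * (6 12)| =5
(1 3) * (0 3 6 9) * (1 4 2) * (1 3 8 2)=(0 8 2 3 4 1 6 9)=[8, 6, 3, 4, 1, 5, 9, 7, 2, 0]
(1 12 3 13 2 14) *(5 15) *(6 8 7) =(1 12 3 13 2 14)(5 15)(6 8 7) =[0, 12, 14, 13, 4, 15, 8, 6, 7, 9, 10, 11, 3, 2, 1, 5]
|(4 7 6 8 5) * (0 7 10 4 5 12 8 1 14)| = 10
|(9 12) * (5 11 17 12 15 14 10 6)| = |(5 11 17 12 9 15 14 10 6)| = 9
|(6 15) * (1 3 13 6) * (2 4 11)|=|(1 3 13 6 15)(2 4 11)|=15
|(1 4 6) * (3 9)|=|(1 4 6)(3 9)|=6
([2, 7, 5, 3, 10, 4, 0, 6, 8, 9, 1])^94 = [7, 4, 6, 3, 2, 0, 1, 10, 8, 9, 5]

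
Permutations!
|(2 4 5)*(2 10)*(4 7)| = |(2 7 4 5 10)| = 5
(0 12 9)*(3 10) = (0 12 9)(3 10) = [12, 1, 2, 10, 4, 5, 6, 7, 8, 0, 3, 11, 9]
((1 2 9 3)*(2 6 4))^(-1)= ((1 6 4 2 9 3))^(-1)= (1 3 9 2 4 6)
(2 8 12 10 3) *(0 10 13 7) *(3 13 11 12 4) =(0 10 13 7)(2 8 4 3)(11 12) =[10, 1, 8, 2, 3, 5, 6, 0, 4, 9, 13, 12, 11, 7]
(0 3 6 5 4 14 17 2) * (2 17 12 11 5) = (17)(0 3 6 2)(4 14 12 11 5) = [3, 1, 0, 6, 14, 4, 2, 7, 8, 9, 10, 5, 11, 13, 12, 15, 16, 17]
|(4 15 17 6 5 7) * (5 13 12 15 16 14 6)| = 10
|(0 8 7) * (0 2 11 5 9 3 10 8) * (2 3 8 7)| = 15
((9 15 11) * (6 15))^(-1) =(6 9 11 15)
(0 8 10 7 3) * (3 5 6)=(0 8 10 7 5 6 3)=[8, 1, 2, 0, 4, 6, 3, 5, 10, 9, 7]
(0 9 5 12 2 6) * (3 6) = (0 9 5 12 2 3 6) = [9, 1, 3, 6, 4, 12, 0, 7, 8, 5, 10, 11, 2]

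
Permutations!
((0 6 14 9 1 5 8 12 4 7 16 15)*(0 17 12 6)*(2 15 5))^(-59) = (1 7 9 4 14 12 6 17 8 15 5 2 16)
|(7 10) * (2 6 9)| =6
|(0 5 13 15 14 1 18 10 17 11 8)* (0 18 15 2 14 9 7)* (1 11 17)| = |(0 5 13 2 14 11 8 18 10 1 15 9 7)| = 13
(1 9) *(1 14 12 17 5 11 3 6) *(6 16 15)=[0, 9, 2, 16, 4, 11, 1, 7, 8, 14, 10, 3, 17, 13, 12, 6, 15, 5]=(1 9 14 12 17 5 11 3 16 15 6)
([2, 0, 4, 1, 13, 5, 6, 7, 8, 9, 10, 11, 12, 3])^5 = (0 1 3 13 4 2)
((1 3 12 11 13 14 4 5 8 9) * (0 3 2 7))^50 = ((0 3 12 11 13 14 4 5 8 9 1 2 7))^50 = (0 2 9 5 14 11 3 7 1 8 4 13 12)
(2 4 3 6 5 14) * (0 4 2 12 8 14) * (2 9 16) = [4, 1, 9, 6, 3, 0, 5, 7, 14, 16, 10, 11, 8, 13, 12, 15, 2] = (0 4 3 6 5)(2 9 16)(8 14 12)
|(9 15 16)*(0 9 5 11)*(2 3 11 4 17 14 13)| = |(0 9 15 16 5 4 17 14 13 2 3 11)| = 12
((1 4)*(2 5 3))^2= (2 3 5)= ((1 4)(2 5 3))^2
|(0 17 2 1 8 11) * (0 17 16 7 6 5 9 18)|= |(0 16 7 6 5 9 18)(1 8 11 17 2)|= 35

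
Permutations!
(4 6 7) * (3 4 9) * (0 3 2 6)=(0 3 4)(2 6 7 9)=[3, 1, 6, 4, 0, 5, 7, 9, 8, 2]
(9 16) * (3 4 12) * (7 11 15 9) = (3 4 12)(7 11 15 9 16) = [0, 1, 2, 4, 12, 5, 6, 11, 8, 16, 10, 15, 3, 13, 14, 9, 7]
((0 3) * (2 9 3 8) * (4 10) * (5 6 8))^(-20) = ((0 5 6 8 2 9 3)(4 10))^(-20) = (10)(0 5 6 8 2 9 3)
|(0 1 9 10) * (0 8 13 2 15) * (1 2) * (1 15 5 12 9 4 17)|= 9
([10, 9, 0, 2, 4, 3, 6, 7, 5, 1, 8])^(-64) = (0 8 3)(2 10 5)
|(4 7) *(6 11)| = 2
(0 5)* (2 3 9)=(0 5)(2 3 9)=[5, 1, 3, 9, 4, 0, 6, 7, 8, 2]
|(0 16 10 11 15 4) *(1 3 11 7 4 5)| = |(0 16 10 7 4)(1 3 11 15 5)| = 5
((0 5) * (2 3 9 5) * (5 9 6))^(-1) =(9)(0 5 6 3 2)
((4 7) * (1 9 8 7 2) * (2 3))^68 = (1 3 7 9 2 4 8)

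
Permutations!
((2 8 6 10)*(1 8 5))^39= ((1 8 6 10 2 5))^39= (1 10)(2 8)(5 6)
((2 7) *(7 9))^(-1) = (2 7 9)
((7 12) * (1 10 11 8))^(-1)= (1 8 11 10)(7 12)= ((1 10 11 8)(7 12))^(-1)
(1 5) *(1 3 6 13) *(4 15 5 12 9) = (1 12 9 4 15 5 3 6 13) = [0, 12, 2, 6, 15, 3, 13, 7, 8, 4, 10, 11, 9, 1, 14, 5]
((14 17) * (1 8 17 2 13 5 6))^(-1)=(1 6 5 13 2 14 17 8)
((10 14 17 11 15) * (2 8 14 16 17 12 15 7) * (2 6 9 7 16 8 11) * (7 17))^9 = ((2 11 16 7 6 9 17)(8 14 12 15 10))^9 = (2 16 6 17 11 7 9)(8 10 15 12 14)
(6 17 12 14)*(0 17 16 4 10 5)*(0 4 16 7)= (0 17 12 14 6 7)(4 10 5)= [17, 1, 2, 3, 10, 4, 7, 0, 8, 9, 5, 11, 14, 13, 6, 15, 16, 12]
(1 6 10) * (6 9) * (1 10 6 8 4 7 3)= (10)(1 9 8 4 7 3)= [0, 9, 2, 1, 7, 5, 6, 3, 4, 8, 10]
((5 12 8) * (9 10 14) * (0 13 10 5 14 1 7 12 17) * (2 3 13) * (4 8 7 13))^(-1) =(0 17 5 9 14 8 4 3 2)(1 10 13)(7 12)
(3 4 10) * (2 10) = (2 10 3 4) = [0, 1, 10, 4, 2, 5, 6, 7, 8, 9, 3]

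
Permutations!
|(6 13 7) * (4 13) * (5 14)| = 4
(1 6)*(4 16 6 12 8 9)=(1 12 8 9 4 16 6)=[0, 12, 2, 3, 16, 5, 1, 7, 9, 4, 10, 11, 8, 13, 14, 15, 6]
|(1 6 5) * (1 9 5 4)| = |(1 6 4)(5 9)| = 6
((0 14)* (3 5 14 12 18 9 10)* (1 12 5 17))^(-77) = (18)(0 5 14)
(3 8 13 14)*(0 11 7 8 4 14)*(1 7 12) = (0 11 12 1 7 8 13)(3 4 14) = [11, 7, 2, 4, 14, 5, 6, 8, 13, 9, 10, 12, 1, 0, 3]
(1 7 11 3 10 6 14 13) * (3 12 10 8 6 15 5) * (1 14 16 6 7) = (3 8 7 11 12 10 15 5)(6 16)(13 14) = [0, 1, 2, 8, 4, 3, 16, 11, 7, 9, 15, 12, 10, 14, 13, 5, 6]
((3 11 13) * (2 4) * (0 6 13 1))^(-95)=((0 6 13 3 11 1)(2 4))^(-95)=(0 6 13 3 11 1)(2 4)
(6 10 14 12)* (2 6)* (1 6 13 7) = (1 6 10 14 12 2 13 7) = [0, 6, 13, 3, 4, 5, 10, 1, 8, 9, 14, 11, 2, 7, 12]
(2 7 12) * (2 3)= [0, 1, 7, 2, 4, 5, 6, 12, 8, 9, 10, 11, 3]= (2 7 12 3)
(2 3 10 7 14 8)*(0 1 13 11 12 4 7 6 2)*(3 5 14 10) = (0 1 13 11 12 4 7 10 6 2 5 14 8) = [1, 13, 5, 3, 7, 14, 2, 10, 0, 9, 6, 12, 4, 11, 8]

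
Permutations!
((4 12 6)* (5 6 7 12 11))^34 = (12)(4 5)(6 11)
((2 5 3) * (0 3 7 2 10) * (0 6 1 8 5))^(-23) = ((0 3 10 6 1 8 5 7 2))^(-23) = (0 1 2 6 7 10 5 3 8)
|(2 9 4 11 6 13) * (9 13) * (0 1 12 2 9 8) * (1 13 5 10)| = 35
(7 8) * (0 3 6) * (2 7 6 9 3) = [2, 1, 7, 9, 4, 5, 0, 8, 6, 3] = (0 2 7 8 6)(3 9)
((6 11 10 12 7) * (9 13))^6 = (13)(6 11 10 12 7) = ((6 11 10 12 7)(9 13))^6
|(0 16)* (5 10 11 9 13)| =10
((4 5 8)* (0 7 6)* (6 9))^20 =((0 7 9 6)(4 5 8))^20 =(9)(4 8 5)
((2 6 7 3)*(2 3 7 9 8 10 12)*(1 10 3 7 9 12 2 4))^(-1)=((1 10 2 6 12 4)(3 7 9 8))^(-1)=(1 4 12 6 2 10)(3 8 9 7)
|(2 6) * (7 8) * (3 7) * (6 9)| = |(2 9 6)(3 7 8)| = 3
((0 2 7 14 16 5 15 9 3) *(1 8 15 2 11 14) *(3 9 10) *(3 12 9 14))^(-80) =(0 11 3)(1 5 9 15 7 16 12 8 2 14 10)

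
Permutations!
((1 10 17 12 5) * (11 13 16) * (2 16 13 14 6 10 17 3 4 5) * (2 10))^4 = (1 3 17 4 12 5 10)(2 6 14 11 16)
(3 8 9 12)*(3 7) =(3 8 9 12 7) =[0, 1, 2, 8, 4, 5, 6, 3, 9, 12, 10, 11, 7]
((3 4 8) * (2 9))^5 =((2 9)(3 4 8))^5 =(2 9)(3 8 4)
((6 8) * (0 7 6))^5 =((0 7 6 8))^5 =(0 7 6 8)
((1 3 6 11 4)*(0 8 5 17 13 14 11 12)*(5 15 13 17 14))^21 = (17)(0 3 11 13)(1 14 15 12)(4 5 8 6)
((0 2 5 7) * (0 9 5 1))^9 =(9)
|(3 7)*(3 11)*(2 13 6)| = |(2 13 6)(3 7 11)| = 3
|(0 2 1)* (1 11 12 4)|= 6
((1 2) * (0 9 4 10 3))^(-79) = (0 9 4 10 3)(1 2)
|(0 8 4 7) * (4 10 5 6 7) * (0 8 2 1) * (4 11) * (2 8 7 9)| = 8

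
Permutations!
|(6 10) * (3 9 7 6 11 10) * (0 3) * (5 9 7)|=4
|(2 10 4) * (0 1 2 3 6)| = |(0 1 2 10 4 3 6)| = 7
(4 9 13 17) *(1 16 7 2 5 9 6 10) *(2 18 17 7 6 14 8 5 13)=[0, 16, 13, 3, 14, 9, 10, 18, 5, 2, 1, 11, 12, 7, 8, 15, 6, 4, 17]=(1 16 6 10)(2 13 7 18 17 4 14 8 5 9)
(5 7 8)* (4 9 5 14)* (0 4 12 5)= [4, 1, 2, 3, 9, 7, 6, 8, 14, 0, 10, 11, 5, 13, 12]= (0 4 9)(5 7 8 14 12)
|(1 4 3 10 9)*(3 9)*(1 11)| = 4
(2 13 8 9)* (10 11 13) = (2 10 11 13 8 9) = [0, 1, 10, 3, 4, 5, 6, 7, 9, 2, 11, 13, 12, 8]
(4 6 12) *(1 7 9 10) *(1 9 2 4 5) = [0, 7, 4, 3, 6, 1, 12, 2, 8, 10, 9, 11, 5] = (1 7 2 4 6 12 5)(9 10)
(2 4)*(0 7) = (0 7)(2 4) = [7, 1, 4, 3, 2, 5, 6, 0]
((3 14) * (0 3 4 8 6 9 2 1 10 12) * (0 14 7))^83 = (0 7 3)(1 12 4 6 2 10 14 8 9)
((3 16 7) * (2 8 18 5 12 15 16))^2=((2 8 18 5 12 15 16 7 3))^2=(2 18 12 16 3 8 5 15 7)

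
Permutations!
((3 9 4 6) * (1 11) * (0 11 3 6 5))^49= (11)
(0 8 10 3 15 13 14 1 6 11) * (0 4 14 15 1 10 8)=[0, 6, 2, 1, 14, 5, 11, 7, 8, 9, 3, 4, 12, 15, 10, 13]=(1 6 11 4 14 10 3)(13 15)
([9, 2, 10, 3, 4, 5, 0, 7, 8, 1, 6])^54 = [0, 1, 2, 3, 4, 5, 6, 7, 8, 9, 10]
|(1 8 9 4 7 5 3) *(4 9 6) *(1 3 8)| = 5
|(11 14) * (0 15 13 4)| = 4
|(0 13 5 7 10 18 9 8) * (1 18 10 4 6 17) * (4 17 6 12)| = 18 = |(0 13 5 7 17 1 18 9 8)(4 12)|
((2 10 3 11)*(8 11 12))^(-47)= (2 10 3 12 8 11)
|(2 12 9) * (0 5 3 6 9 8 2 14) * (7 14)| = 21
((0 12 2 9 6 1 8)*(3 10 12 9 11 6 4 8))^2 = ((0 9 4 8)(1 3 10 12 2 11 6))^2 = (0 4)(1 10 2 6 3 12 11)(8 9)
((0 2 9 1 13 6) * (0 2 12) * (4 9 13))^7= ((0 12)(1 4 9)(2 13 6))^7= (0 12)(1 4 9)(2 13 6)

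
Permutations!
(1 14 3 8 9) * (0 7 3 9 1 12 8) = (0 7 3)(1 14 9 12 8) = [7, 14, 2, 0, 4, 5, 6, 3, 1, 12, 10, 11, 8, 13, 9]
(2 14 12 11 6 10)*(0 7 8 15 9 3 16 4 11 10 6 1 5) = (0 7 8 15 9 3 16 4 11 1 5)(2 14 12 10) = [7, 5, 14, 16, 11, 0, 6, 8, 15, 3, 2, 1, 10, 13, 12, 9, 4]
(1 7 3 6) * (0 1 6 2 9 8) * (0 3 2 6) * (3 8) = [1, 7, 9, 6, 4, 5, 0, 2, 8, 3] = (0 1 7 2 9 3 6)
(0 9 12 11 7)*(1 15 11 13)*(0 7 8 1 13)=(0 9 12)(1 15 11 8)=[9, 15, 2, 3, 4, 5, 6, 7, 1, 12, 10, 8, 0, 13, 14, 11]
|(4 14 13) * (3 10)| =|(3 10)(4 14 13)| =6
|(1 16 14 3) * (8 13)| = |(1 16 14 3)(8 13)| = 4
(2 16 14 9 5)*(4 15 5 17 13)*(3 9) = [0, 1, 16, 9, 15, 2, 6, 7, 8, 17, 10, 11, 12, 4, 3, 5, 14, 13] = (2 16 14 3 9 17 13 4 15 5)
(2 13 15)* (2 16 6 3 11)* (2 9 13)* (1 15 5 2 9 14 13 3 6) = (1 15 16)(2 9 3 11 14 13 5) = [0, 15, 9, 11, 4, 2, 6, 7, 8, 3, 10, 14, 12, 5, 13, 16, 1]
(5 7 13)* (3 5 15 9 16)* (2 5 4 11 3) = (2 5 7 13 15 9 16)(3 4 11) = [0, 1, 5, 4, 11, 7, 6, 13, 8, 16, 10, 3, 12, 15, 14, 9, 2]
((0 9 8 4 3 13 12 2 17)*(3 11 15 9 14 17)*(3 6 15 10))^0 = ((0 14 17)(2 6 15 9 8 4 11 10 3 13 12))^0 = (17)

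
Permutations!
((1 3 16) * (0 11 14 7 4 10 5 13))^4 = ((0 11 14 7 4 10 5 13)(1 3 16))^4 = (0 4)(1 3 16)(5 14)(7 13)(10 11)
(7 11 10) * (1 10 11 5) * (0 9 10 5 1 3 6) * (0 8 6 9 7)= (11)(0 7 1 5 3 9 10)(6 8)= [7, 5, 2, 9, 4, 3, 8, 1, 6, 10, 0, 11]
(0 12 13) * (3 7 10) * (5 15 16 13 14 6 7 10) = (0 12 14 6 7 5 15 16 13)(3 10) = [12, 1, 2, 10, 4, 15, 7, 5, 8, 9, 3, 11, 14, 0, 6, 16, 13]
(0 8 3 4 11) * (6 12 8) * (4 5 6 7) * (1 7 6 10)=(0 6 12 8 3 5 10 1 7 4 11)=[6, 7, 2, 5, 11, 10, 12, 4, 3, 9, 1, 0, 8]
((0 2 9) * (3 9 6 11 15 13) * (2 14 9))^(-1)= (0 9 14)(2 3 13 15 11 6)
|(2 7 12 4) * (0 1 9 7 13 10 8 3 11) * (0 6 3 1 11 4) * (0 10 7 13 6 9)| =36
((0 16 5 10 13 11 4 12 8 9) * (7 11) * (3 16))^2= (0 16 10 7 4 8)(3 5 13 11 12 9)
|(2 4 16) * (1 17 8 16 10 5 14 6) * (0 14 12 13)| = 13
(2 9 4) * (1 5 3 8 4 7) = (1 5 3 8 4 2 9 7) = [0, 5, 9, 8, 2, 3, 6, 1, 4, 7]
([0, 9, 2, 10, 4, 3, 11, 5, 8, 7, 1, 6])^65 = (1 10 3 5 7 9)(6 11)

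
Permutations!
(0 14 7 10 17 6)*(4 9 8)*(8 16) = (0 14 7 10 17 6)(4 9 16 8) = [14, 1, 2, 3, 9, 5, 0, 10, 4, 16, 17, 11, 12, 13, 7, 15, 8, 6]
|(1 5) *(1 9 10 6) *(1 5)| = 4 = |(5 9 10 6)|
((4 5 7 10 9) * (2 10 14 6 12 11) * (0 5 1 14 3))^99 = (14)(0 3 7 5)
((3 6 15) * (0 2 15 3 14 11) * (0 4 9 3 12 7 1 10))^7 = ((0 2 15 14 11 4 9 3 6 12 7 1 10))^7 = (0 3 2 6 15 12 14 7 11 1 4 10 9)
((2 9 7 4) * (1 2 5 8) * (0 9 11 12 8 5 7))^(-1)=((0 9)(1 2 11 12 8)(4 7))^(-1)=(0 9)(1 8 12 11 2)(4 7)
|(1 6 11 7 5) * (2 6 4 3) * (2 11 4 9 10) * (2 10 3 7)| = |(1 9 3 11 2 6 4 7 5)| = 9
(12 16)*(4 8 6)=[0, 1, 2, 3, 8, 5, 4, 7, 6, 9, 10, 11, 16, 13, 14, 15, 12]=(4 8 6)(12 16)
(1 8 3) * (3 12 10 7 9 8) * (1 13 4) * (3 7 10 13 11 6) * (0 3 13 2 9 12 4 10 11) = (0 3)(1 7 12 2 9 8 4)(6 13 10 11) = [3, 7, 9, 0, 1, 5, 13, 12, 4, 8, 11, 6, 2, 10]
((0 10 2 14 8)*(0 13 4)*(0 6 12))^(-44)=((0 10 2 14 8 13 4 6 12))^(-44)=(0 10 2 14 8 13 4 6 12)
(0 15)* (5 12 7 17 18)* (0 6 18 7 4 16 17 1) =(0 15 6 18 5 12 4 16 17 7 1) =[15, 0, 2, 3, 16, 12, 18, 1, 8, 9, 10, 11, 4, 13, 14, 6, 17, 7, 5]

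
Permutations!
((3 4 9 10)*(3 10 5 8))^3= (10)(3 5 4 8 9)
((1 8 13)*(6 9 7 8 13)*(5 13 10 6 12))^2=(1 6 7 12 13 10 9 8 5)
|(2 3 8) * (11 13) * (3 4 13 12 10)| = 8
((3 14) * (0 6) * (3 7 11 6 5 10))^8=((0 5 10 3 14 7 11 6))^8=(14)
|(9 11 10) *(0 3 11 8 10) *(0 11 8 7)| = 6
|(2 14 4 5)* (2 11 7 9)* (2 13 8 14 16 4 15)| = 11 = |(2 16 4 5 11 7 9 13 8 14 15)|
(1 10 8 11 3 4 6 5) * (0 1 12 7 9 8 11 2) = [1, 10, 0, 4, 6, 12, 5, 9, 2, 8, 11, 3, 7] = (0 1 10 11 3 4 6 5 12 7 9 8 2)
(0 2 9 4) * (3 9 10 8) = (0 2 10 8 3 9 4) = [2, 1, 10, 9, 0, 5, 6, 7, 3, 4, 8]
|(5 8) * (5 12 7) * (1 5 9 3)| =|(1 5 8 12 7 9 3)| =7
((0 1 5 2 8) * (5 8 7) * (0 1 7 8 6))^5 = (0 1 2 7 6 8 5)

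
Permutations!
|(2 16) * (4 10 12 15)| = 4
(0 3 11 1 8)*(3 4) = (0 4 3 11 1 8) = [4, 8, 2, 11, 3, 5, 6, 7, 0, 9, 10, 1]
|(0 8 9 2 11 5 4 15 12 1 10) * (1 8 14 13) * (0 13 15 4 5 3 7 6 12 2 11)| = 84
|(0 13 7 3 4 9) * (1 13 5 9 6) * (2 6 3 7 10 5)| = |(0 2 6 1 13 10 5 9)(3 4)| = 8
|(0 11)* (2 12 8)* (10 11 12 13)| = 7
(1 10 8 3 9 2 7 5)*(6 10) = (1 6 10 8 3 9 2 7 5) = [0, 6, 7, 9, 4, 1, 10, 5, 3, 2, 8]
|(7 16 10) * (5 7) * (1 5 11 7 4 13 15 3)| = 12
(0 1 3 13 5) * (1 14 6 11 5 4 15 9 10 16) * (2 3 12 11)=[14, 12, 3, 13, 15, 0, 2, 7, 8, 10, 16, 5, 11, 4, 6, 9, 1]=(0 14 6 2 3 13 4 15 9 10 16 1 12 11 5)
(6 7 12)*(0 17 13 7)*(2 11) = (0 17 13 7 12 6)(2 11) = [17, 1, 11, 3, 4, 5, 0, 12, 8, 9, 10, 2, 6, 7, 14, 15, 16, 13]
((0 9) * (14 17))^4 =(17)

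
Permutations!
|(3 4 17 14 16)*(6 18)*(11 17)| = 6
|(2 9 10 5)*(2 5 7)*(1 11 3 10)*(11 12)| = 8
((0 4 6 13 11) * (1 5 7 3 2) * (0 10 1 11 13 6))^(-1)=((13)(0 4)(1 5 7 3 2 11 10))^(-1)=(13)(0 4)(1 10 11 2 3 7 5)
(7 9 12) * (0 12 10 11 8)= (0 12 7 9 10 11 8)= [12, 1, 2, 3, 4, 5, 6, 9, 0, 10, 11, 8, 7]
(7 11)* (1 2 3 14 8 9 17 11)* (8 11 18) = [0, 2, 3, 14, 4, 5, 6, 1, 9, 17, 10, 7, 12, 13, 11, 15, 16, 18, 8] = (1 2 3 14 11 7)(8 9 17 18)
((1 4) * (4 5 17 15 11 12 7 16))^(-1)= ((1 5 17 15 11 12 7 16 4))^(-1)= (1 4 16 7 12 11 15 17 5)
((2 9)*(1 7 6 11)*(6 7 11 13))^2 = (13)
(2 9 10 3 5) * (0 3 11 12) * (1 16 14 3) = (0 1 16 14 3 5 2 9 10 11 12) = [1, 16, 9, 5, 4, 2, 6, 7, 8, 10, 11, 12, 0, 13, 3, 15, 14]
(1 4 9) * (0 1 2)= [1, 4, 0, 3, 9, 5, 6, 7, 8, 2]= (0 1 4 9 2)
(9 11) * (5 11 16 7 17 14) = [0, 1, 2, 3, 4, 11, 6, 17, 8, 16, 10, 9, 12, 13, 5, 15, 7, 14] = (5 11 9 16 7 17 14)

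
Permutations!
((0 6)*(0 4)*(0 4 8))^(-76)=(0 8 6)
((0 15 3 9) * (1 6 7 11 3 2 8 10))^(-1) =((0 15 2 8 10 1 6 7 11 3 9))^(-1) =(0 9 3 11 7 6 1 10 8 2 15)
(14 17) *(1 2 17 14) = (1 2 17) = [0, 2, 17, 3, 4, 5, 6, 7, 8, 9, 10, 11, 12, 13, 14, 15, 16, 1]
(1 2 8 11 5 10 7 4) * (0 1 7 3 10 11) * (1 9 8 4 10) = [9, 2, 4, 1, 7, 11, 6, 10, 0, 8, 3, 5] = (0 9 8)(1 2 4 7 10 3)(5 11)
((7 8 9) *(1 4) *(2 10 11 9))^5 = (1 4)(2 8 7 9 11 10)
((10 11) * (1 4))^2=((1 4)(10 11))^2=(11)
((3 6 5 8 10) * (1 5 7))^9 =(1 8 3 7 5 10 6)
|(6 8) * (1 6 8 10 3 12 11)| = |(1 6 10 3 12 11)| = 6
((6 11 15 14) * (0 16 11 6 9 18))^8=((0 16 11 15 14 9 18))^8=(0 16 11 15 14 9 18)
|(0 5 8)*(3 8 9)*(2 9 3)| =4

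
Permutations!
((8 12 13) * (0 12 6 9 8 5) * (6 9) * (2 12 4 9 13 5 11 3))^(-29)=((0 4 9 8 13 11 3 2 12 5))^(-29)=(0 4 9 8 13 11 3 2 12 5)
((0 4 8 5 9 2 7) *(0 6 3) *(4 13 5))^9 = (0 13 5 9 2 7 6 3)(4 8)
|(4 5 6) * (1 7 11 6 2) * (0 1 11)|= |(0 1 7)(2 11 6 4 5)|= 15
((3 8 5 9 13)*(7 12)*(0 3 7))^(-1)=((0 3 8 5 9 13 7 12))^(-1)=(0 12 7 13 9 5 8 3)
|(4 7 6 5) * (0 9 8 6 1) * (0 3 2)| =|(0 9 8 6 5 4 7 1 3 2)| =10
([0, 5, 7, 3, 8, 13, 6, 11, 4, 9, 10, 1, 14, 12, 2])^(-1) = (1 11 7 2 14 12 13 5)(4 8)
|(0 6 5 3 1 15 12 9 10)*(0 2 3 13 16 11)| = |(0 6 5 13 16 11)(1 15 12 9 10 2 3)| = 42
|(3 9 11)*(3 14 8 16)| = |(3 9 11 14 8 16)| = 6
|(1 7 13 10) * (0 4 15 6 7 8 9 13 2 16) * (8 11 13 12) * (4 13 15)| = |(0 13 10 1 11 15 6 7 2 16)(8 9 12)| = 30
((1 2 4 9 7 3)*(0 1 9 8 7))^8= (9)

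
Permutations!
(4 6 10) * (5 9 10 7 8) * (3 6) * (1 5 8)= (1 5 9 10 4 3 6 7)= [0, 5, 2, 6, 3, 9, 7, 1, 8, 10, 4]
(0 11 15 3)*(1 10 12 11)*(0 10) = (0 1)(3 10 12 11 15) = [1, 0, 2, 10, 4, 5, 6, 7, 8, 9, 12, 15, 11, 13, 14, 3]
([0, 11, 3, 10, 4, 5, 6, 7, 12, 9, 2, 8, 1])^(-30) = (1 8)(11 12)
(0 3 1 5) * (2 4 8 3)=(0 2 4 8 3 1 5)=[2, 5, 4, 1, 8, 0, 6, 7, 3]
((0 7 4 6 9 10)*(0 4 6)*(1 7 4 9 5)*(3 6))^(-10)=(10)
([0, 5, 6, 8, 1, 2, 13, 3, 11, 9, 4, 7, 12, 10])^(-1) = [0, 4, 5, 7, 10, 1, 2, 11, 3, 9, 13, 8, 12, 6]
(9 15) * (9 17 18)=(9 15 17 18)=[0, 1, 2, 3, 4, 5, 6, 7, 8, 15, 10, 11, 12, 13, 14, 17, 16, 18, 9]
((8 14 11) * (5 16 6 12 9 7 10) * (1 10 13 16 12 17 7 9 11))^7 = ((1 10 5 12 11 8 14)(6 17 7 13 16))^7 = (6 7 16 17 13)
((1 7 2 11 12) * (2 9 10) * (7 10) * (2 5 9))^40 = (12)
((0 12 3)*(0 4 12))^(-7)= ((3 4 12))^(-7)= (3 12 4)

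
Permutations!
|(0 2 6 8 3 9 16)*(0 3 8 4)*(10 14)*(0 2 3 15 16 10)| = |(0 3 9 10 14)(2 6 4)(15 16)| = 30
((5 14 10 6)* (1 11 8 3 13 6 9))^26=((1 11 8 3 13 6 5 14 10 9))^26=(1 5 8 10 13)(3 9 6 11 14)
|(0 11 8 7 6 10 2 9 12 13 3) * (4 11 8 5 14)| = 20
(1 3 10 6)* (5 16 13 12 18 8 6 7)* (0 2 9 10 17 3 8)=(0 2 9 10 7 5 16 13 12 18)(1 8 6)(3 17)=[2, 8, 9, 17, 4, 16, 1, 5, 6, 10, 7, 11, 18, 12, 14, 15, 13, 3, 0]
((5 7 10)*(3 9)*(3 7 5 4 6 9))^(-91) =(4 10 7 9 6)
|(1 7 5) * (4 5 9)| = 5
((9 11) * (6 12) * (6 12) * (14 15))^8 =(15)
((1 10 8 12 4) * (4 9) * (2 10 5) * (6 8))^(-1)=(1 4 9 12 8 6 10 2 5)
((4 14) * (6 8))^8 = (14)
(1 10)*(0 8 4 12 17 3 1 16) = (0 8 4 12 17 3 1 10 16) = [8, 10, 2, 1, 12, 5, 6, 7, 4, 9, 16, 11, 17, 13, 14, 15, 0, 3]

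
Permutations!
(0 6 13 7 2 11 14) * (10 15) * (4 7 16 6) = (0 4 7 2 11 14)(6 13 16)(10 15) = [4, 1, 11, 3, 7, 5, 13, 2, 8, 9, 15, 14, 12, 16, 0, 10, 6]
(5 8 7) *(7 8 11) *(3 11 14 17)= [0, 1, 2, 11, 4, 14, 6, 5, 8, 9, 10, 7, 12, 13, 17, 15, 16, 3]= (3 11 7 5 14 17)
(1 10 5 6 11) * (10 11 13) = (1 11)(5 6 13 10) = [0, 11, 2, 3, 4, 6, 13, 7, 8, 9, 5, 1, 12, 10]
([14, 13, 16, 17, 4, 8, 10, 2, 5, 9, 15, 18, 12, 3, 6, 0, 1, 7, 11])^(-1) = [15, 16, 7, 13, 4, 8, 14, 17, 5, 9, 6, 18, 12, 1, 0, 10, 2, 3, 11]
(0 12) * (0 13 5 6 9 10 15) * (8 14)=(0 12 13 5 6 9 10 15)(8 14)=[12, 1, 2, 3, 4, 6, 9, 7, 14, 10, 15, 11, 13, 5, 8, 0]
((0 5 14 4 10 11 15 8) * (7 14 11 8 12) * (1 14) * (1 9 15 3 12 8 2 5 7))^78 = ((0 7 9 15 8)(1 14 4 10 2 5 11 3 12))^78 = (0 15 7 8 9)(1 11 10)(2 14 3)(4 12 5)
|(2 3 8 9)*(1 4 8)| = 6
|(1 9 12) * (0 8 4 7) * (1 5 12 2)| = |(0 8 4 7)(1 9 2)(5 12)| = 12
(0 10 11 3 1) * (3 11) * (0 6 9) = (11)(0 10 3 1 6 9) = [10, 6, 2, 1, 4, 5, 9, 7, 8, 0, 3, 11]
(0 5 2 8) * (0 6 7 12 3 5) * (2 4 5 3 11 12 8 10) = (2 10)(4 5)(6 7 8)(11 12) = [0, 1, 10, 3, 5, 4, 7, 8, 6, 9, 2, 12, 11]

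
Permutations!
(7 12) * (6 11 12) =(6 11 12 7) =[0, 1, 2, 3, 4, 5, 11, 6, 8, 9, 10, 12, 7]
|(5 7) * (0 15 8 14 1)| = 10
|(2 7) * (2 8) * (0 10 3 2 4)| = 7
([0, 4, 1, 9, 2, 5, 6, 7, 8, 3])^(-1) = (1 2 4)(3 9)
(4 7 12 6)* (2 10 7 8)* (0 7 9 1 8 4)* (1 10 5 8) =[7, 1, 5, 3, 4, 8, 0, 12, 2, 10, 9, 11, 6] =(0 7 12 6)(2 5 8)(9 10)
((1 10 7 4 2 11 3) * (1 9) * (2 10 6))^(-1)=((1 6 2 11 3 9)(4 10 7))^(-1)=(1 9 3 11 2 6)(4 7 10)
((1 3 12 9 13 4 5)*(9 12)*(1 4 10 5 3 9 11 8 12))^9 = (1 12 8 11 3 4 5 10 13 9)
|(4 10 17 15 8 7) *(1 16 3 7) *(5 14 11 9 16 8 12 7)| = |(1 8)(3 5 14 11 9 16)(4 10 17 15 12 7)| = 6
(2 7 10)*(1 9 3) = [0, 9, 7, 1, 4, 5, 6, 10, 8, 3, 2] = (1 9 3)(2 7 10)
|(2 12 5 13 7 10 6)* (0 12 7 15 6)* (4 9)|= |(0 12 5 13 15 6 2 7 10)(4 9)|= 18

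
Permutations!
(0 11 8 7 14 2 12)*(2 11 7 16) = [7, 1, 12, 3, 4, 5, 6, 14, 16, 9, 10, 8, 0, 13, 11, 15, 2] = (0 7 14 11 8 16 2 12)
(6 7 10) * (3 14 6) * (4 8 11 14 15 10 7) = (3 15 10)(4 8 11 14 6) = [0, 1, 2, 15, 8, 5, 4, 7, 11, 9, 3, 14, 12, 13, 6, 10]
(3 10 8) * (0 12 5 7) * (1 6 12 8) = [8, 6, 2, 10, 4, 7, 12, 0, 3, 9, 1, 11, 5] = (0 8 3 10 1 6 12 5 7)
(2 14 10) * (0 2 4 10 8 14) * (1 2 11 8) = (0 11 8 14 1 2)(4 10) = [11, 2, 0, 3, 10, 5, 6, 7, 14, 9, 4, 8, 12, 13, 1]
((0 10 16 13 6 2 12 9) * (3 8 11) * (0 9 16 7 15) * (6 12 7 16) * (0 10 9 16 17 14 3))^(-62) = (0 8 14 10 7 6 13 9 11 3 17 15 2 12 16)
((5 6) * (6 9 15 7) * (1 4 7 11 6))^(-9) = (5 9 15 11 6)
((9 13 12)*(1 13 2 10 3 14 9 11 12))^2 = (2 3 9 10 14)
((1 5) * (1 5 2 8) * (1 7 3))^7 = (1 8 3 2 7)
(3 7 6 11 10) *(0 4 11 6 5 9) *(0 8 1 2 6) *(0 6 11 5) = (0 4 5 9 8 1 2 11 10 3 7) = [4, 2, 11, 7, 5, 9, 6, 0, 1, 8, 3, 10]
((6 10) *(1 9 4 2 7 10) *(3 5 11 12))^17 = ((1 9 4 2 7 10 6)(3 5 11 12))^17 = (1 2 6 4 10 9 7)(3 5 11 12)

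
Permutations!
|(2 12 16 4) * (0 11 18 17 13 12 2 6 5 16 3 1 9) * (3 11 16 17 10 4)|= 45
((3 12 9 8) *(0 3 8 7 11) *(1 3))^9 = ((0 1 3 12 9 7 11))^9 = (0 3 9 11 1 12 7)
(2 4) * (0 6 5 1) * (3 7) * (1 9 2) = (0 6 5 9 2 4 1)(3 7) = [6, 0, 4, 7, 1, 9, 5, 3, 8, 2]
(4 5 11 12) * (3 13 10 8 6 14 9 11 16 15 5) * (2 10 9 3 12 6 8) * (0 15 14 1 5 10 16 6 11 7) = (0 15 10 2 16 14 3 13 9 7)(1 5 6)(4 12) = [15, 5, 16, 13, 12, 6, 1, 0, 8, 7, 2, 11, 4, 9, 3, 10, 14]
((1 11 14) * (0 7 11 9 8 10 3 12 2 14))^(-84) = ((0 7 11)(1 9 8 10 3 12 2 14))^(-84) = (1 3)(2 8)(9 12)(10 14)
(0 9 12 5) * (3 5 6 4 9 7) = (0 7 3 5)(4 9 12 6) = [7, 1, 2, 5, 9, 0, 4, 3, 8, 12, 10, 11, 6]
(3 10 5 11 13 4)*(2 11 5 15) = (2 11 13 4 3 10 15) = [0, 1, 11, 10, 3, 5, 6, 7, 8, 9, 15, 13, 12, 4, 14, 2]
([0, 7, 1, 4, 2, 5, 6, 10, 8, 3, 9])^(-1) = [0, 2, 4, 9, 3, 5, 6, 1, 8, 10, 7]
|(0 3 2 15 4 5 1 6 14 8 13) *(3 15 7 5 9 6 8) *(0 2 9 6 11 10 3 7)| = |(0 15 4 6 14 7 5 1 8 13 2)(3 9 11 10)| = 44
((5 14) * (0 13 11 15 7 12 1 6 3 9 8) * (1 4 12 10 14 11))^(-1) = (0 8 9 3 6 1 13)(4 12)(5 14 10 7 15 11)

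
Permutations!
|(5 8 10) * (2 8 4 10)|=6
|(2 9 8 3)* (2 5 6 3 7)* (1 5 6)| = |(1 5)(2 9 8 7)(3 6)| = 4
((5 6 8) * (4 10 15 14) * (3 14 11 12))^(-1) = (3 12 11 15 10 4 14)(5 8 6)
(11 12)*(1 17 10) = (1 17 10)(11 12) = [0, 17, 2, 3, 4, 5, 6, 7, 8, 9, 1, 12, 11, 13, 14, 15, 16, 10]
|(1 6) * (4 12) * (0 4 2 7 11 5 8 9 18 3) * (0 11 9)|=22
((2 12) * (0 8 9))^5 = ((0 8 9)(2 12))^5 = (0 9 8)(2 12)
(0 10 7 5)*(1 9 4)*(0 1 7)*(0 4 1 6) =(0 10 4 7 5 6)(1 9) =[10, 9, 2, 3, 7, 6, 0, 5, 8, 1, 4]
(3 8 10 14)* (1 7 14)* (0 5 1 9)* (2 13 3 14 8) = (14)(0 5 1 7 8 10 9)(2 13 3) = [5, 7, 13, 2, 4, 1, 6, 8, 10, 0, 9, 11, 12, 3, 14]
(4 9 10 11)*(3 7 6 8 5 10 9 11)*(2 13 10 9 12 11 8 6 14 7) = [0, 1, 13, 2, 8, 9, 6, 14, 5, 12, 3, 4, 11, 10, 7] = (2 13 10 3)(4 8 5 9 12 11)(7 14)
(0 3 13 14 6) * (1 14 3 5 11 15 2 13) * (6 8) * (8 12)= [5, 14, 13, 1, 4, 11, 0, 7, 6, 9, 10, 15, 8, 3, 12, 2]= (0 5 11 15 2 13 3 1 14 12 8 6)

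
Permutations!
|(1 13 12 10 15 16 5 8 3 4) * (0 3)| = 11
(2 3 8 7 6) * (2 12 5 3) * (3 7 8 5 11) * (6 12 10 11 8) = (3 5 7 12 8 6 10 11) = [0, 1, 2, 5, 4, 7, 10, 12, 6, 9, 11, 3, 8]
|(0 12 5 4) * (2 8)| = |(0 12 5 4)(2 8)| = 4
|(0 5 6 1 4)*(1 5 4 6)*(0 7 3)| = 12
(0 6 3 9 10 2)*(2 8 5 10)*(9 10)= (0 6 3 10 8 5 9 2)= [6, 1, 0, 10, 4, 9, 3, 7, 5, 2, 8]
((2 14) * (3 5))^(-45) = (2 14)(3 5)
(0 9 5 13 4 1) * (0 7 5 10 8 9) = (1 7 5 13 4)(8 9 10) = [0, 7, 2, 3, 1, 13, 6, 5, 9, 10, 8, 11, 12, 4]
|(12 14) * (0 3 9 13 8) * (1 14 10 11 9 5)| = |(0 3 5 1 14 12 10 11 9 13 8)| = 11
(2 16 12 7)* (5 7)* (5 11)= [0, 1, 16, 3, 4, 7, 6, 2, 8, 9, 10, 5, 11, 13, 14, 15, 12]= (2 16 12 11 5 7)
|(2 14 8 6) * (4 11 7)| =12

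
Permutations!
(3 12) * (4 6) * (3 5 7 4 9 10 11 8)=[0, 1, 2, 12, 6, 7, 9, 4, 3, 10, 11, 8, 5]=(3 12 5 7 4 6 9 10 11 8)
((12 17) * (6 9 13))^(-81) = (12 17)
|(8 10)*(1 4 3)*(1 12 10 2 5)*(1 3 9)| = |(1 4 9)(2 5 3 12 10 8)| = 6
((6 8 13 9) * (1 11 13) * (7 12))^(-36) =((1 11 13 9 6 8)(7 12))^(-36) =(13)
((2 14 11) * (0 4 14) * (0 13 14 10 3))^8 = ((0 4 10 3)(2 13 14 11))^8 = (14)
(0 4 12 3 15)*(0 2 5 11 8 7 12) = (0 4)(2 5 11 8 7 12 3 15) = [4, 1, 5, 15, 0, 11, 6, 12, 7, 9, 10, 8, 3, 13, 14, 2]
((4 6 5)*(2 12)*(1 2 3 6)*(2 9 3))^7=(1 9 3 6 5 4)(2 12)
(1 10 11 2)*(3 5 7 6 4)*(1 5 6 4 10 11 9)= (1 11 2 5 7 4 3 6 10 9)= [0, 11, 5, 6, 3, 7, 10, 4, 8, 1, 9, 2]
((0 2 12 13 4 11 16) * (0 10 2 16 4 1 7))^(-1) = (0 7 1 13 12 2 10 16)(4 11)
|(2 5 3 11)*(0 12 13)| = 12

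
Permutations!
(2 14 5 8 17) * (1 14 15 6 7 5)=(1 14)(2 15 6 7 5 8 17)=[0, 14, 15, 3, 4, 8, 7, 5, 17, 9, 10, 11, 12, 13, 1, 6, 16, 2]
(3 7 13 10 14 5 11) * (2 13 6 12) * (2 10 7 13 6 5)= (2 6 12 10 14)(3 13 7 5 11)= [0, 1, 6, 13, 4, 11, 12, 5, 8, 9, 14, 3, 10, 7, 2]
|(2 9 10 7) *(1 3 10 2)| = |(1 3 10 7)(2 9)| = 4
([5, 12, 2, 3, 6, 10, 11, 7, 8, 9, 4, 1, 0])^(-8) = [0, 1, 2, 3, 4, 5, 6, 7, 8, 9, 10, 11, 12]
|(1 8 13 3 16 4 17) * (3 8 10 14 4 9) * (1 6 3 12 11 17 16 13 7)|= |(1 10 14 4 16 9 12 11 17 6 3 13 8 7)|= 14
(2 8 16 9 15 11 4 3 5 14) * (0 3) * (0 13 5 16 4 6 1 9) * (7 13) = (0 3 16)(1 9 15 11 6)(2 8 4 7 13 5 14) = [3, 9, 8, 16, 7, 14, 1, 13, 4, 15, 10, 6, 12, 5, 2, 11, 0]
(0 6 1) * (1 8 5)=(0 6 8 5 1)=[6, 0, 2, 3, 4, 1, 8, 7, 5]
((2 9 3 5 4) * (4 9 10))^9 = (10)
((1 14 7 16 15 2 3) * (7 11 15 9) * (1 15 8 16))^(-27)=((1 14 11 8 16 9 7)(2 3 15))^(-27)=(1 14 11 8 16 9 7)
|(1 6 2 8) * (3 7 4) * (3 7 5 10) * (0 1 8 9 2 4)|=|(0 1 6 4 7)(2 9)(3 5 10)|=30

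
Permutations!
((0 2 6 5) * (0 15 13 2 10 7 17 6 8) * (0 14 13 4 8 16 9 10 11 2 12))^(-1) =(0 12 13 14 8 4 15 5 6 17 7 10 9 16 2 11)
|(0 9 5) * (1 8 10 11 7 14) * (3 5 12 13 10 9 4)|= |(0 4 3 5)(1 8 9 12 13 10 11 7 14)|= 36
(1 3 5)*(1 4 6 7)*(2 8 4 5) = [0, 3, 8, 2, 6, 5, 7, 1, 4] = (1 3 2 8 4 6 7)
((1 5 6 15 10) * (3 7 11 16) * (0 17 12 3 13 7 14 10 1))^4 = (0 14 12)(3 17 10)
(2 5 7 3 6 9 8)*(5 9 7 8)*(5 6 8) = (2 9 6 7 3 8) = [0, 1, 9, 8, 4, 5, 7, 3, 2, 6]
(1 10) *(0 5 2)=(0 5 2)(1 10)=[5, 10, 0, 3, 4, 2, 6, 7, 8, 9, 1]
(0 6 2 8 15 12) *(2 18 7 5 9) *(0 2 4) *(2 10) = [6, 1, 8, 3, 0, 9, 18, 5, 15, 4, 2, 11, 10, 13, 14, 12, 16, 17, 7] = (0 6 18 7 5 9 4)(2 8 15 12 10)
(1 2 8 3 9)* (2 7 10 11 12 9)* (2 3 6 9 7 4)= (1 4 2 8 6 9)(7 10 11 12)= [0, 4, 8, 3, 2, 5, 9, 10, 6, 1, 11, 12, 7]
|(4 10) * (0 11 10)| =4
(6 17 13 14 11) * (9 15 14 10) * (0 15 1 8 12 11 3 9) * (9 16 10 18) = (0 15 14 3 16 10)(1 8 12 11 6 17 13 18 9) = [15, 8, 2, 16, 4, 5, 17, 7, 12, 1, 0, 6, 11, 18, 3, 14, 10, 13, 9]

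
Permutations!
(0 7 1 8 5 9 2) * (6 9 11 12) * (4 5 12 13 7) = (0 4 5 11 13 7 1 8 12 6 9 2) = [4, 8, 0, 3, 5, 11, 9, 1, 12, 2, 10, 13, 6, 7]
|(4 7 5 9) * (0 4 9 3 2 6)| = 7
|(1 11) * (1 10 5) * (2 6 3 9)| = 4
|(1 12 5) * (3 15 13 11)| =12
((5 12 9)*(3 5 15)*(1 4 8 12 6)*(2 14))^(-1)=((1 4 8 12 9 15 3 5 6)(2 14))^(-1)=(1 6 5 3 15 9 12 8 4)(2 14)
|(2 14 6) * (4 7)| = |(2 14 6)(4 7)| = 6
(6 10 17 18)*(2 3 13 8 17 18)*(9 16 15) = (2 3 13 8 17)(6 10 18)(9 16 15) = [0, 1, 3, 13, 4, 5, 10, 7, 17, 16, 18, 11, 12, 8, 14, 9, 15, 2, 6]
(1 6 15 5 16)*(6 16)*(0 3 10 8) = [3, 16, 2, 10, 4, 6, 15, 7, 0, 9, 8, 11, 12, 13, 14, 5, 1] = (0 3 10 8)(1 16)(5 6 15)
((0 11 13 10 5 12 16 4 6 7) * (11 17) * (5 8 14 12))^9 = (0 4 14 13)(6 12 10 17)(7 16 8 11)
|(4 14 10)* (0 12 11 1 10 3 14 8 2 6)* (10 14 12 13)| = 35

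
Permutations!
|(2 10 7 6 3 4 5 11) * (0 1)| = |(0 1)(2 10 7 6 3 4 5 11)| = 8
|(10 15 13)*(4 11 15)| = 5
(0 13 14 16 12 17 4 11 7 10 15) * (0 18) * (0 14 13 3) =(0 3)(4 11 7 10 15 18 14 16 12 17) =[3, 1, 2, 0, 11, 5, 6, 10, 8, 9, 15, 7, 17, 13, 16, 18, 12, 4, 14]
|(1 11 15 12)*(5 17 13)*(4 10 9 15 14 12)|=|(1 11 14 12)(4 10 9 15)(5 17 13)|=12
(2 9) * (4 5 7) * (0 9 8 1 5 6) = [9, 5, 8, 3, 6, 7, 0, 4, 1, 2] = (0 9 2 8 1 5 7 4 6)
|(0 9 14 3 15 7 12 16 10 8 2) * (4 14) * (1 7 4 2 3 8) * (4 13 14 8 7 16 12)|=21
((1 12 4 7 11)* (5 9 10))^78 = ((1 12 4 7 11)(5 9 10))^78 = (1 7 12 11 4)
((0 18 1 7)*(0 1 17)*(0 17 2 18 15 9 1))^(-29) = (0 15 9 1 7)(2 18)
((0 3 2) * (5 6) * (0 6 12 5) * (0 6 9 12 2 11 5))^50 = ((0 3 11 5 2 9 12))^50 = (0 3 11 5 2 9 12)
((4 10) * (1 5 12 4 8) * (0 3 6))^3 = ((0 3 6)(1 5 12 4 10 8))^3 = (1 4)(5 10)(8 12)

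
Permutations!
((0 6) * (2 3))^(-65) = (0 6)(2 3)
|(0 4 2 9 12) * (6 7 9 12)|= 12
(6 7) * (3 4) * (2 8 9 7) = (2 8 9 7 6)(3 4) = [0, 1, 8, 4, 3, 5, 2, 6, 9, 7]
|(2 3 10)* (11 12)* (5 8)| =6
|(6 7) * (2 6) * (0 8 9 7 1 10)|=8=|(0 8 9 7 2 6 1 10)|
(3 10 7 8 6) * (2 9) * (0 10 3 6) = (0 10 7 8)(2 9) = [10, 1, 9, 3, 4, 5, 6, 8, 0, 2, 7]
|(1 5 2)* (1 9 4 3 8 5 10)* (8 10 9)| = 15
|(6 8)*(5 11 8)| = 4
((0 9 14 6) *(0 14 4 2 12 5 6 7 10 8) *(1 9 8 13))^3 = (0 8)(1 2 6 10 9 12 14 13 4 5 7)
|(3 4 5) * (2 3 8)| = |(2 3 4 5 8)| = 5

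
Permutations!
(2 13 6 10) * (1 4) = (1 4)(2 13 6 10) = [0, 4, 13, 3, 1, 5, 10, 7, 8, 9, 2, 11, 12, 6]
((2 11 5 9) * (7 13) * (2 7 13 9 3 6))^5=(13)(7 9)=((13)(2 11 5 3 6)(7 9))^5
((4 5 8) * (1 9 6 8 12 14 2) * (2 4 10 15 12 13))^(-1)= ((1 9 6 8 10 15 12 14 4 5 13 2))^(-1)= (1 2 13 5 4 14 12 15 10 8 6 9)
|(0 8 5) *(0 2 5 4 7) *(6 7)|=|(0 8 4 6 7)(2 5)|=10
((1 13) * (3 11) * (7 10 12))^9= (1 13)(3 11)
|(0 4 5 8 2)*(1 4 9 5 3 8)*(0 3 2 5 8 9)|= |(1 4 2 3 9 8 5)|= 7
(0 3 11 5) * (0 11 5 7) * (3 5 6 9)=(0 5 11 7)(3 6 9)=[5, 1, 2, 6, 4, 11, 9, 0, 8, 3, 10, 7]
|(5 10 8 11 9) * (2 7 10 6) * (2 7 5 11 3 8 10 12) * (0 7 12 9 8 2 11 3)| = |(0 7 9 3 2 5 6 12 11 8)| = 10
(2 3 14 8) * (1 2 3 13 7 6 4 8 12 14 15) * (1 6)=(1 2 13 7)(3 15 6 4 8)(12 14)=[0, 2, 13, 15, 8, 5, 4, 1, 3, 9, 10, 11, 14, 7, 12, 6]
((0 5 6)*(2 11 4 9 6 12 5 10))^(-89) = (0 2 4 6 10 11 9)(5 12)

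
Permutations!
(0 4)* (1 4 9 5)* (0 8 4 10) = (0 9 5 1 10)(4 8) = [9, 10, 2, 3, 8, 1, 6, 7, 4, 5, 0]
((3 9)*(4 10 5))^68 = ((3 9)(4 10 5))^68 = (4 5 10)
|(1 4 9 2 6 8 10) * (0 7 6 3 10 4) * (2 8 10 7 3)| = 6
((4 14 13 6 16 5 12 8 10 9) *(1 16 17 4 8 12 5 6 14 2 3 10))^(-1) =(1 8 9 10 3 2 4 17 6 16)(13 14)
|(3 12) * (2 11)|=2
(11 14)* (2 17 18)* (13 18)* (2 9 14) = (2 17 13 18 9 14 11) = [0, 1, 17, 3, 4, 5, 6, 7, 8, 14, 10, 2, 12, 18, 11, 15, 16, 13, 9]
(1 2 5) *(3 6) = (1 2 5)(3 6) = [0, 2, 5, 6, 4, 1, 3]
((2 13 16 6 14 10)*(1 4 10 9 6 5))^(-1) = (1 5 16 13 2 10 4)(6 9 14)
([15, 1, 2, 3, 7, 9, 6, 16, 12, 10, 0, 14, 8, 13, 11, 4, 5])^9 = (0 15 4 7 16 5 9 10)(8 12)(11 14)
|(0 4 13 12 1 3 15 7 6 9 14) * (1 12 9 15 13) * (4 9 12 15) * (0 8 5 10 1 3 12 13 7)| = 36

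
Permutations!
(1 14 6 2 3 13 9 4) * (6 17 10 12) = (1 14 17 10 12 6 2 3 13 9 4) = [0, 14, 3, 13, 1, 5, 2, 7, 8, 4, 12, 11, 6, 9, 17, 15, 16, 10]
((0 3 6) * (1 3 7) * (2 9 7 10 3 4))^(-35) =(0 10 3 6) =((0 10 3 6)(1 4 2 9 7))^(-35)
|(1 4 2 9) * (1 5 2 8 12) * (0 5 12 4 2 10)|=12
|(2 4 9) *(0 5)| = 6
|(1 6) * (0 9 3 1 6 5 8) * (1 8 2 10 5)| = |(0 9 3 8)(2 10 5)| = 12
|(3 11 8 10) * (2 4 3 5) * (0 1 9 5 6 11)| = |(0 1 9 5 2 4 3)(6 11 8 10)| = 28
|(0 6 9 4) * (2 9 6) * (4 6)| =|(0 2 9 6 4)| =5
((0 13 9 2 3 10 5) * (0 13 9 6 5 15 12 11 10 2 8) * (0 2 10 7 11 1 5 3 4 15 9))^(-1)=(1 12 15 4 2 8 9 10 3 6 13 5)(7 11)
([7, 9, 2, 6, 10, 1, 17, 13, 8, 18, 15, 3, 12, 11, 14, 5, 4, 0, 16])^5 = [6, 10, 2, 13, 9, 4, 11, 17, 8, 15, 18, 7, 12, 0, 14, 16, 1, 3, 5]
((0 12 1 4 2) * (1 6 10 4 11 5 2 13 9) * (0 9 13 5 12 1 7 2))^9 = (13)(0 1 11 12 6 10 4 5) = ((13)(0 1 11 12 6 10 4 5)(2 9 7))^9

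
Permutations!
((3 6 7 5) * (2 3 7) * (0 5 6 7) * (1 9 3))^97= ((0 5)(1 9 3 7 6 2))^97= (0 5)(1 9 3 7 6 2)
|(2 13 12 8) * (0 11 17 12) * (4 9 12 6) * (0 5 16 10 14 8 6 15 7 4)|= |(0 11 17 15 7 4 9 12 6)(2 13 5 16 10 14 8)|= 63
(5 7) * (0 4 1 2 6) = [4, 2, 6, 3, 1, 7, 0, 5] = (0 4 1 2 6)(5 7)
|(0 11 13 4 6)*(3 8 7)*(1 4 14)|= |(0 11 13 14 1 4 6)(3 8 7)|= 21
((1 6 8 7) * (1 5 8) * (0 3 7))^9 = (0 8 5 7 3)(1 6)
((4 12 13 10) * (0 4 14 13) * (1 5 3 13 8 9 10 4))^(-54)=((0 1 5 3 13 4 12)(8 9 10 14))^(-54)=(0 5 13 12 1 3 4)(8 10)(9 14)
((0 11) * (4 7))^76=(11)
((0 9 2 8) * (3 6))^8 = ((0 9 2 8)(3 6))^8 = (9)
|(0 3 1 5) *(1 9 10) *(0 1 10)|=6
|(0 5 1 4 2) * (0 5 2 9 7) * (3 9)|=|(0 2 5 1 4 3 9 7)|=8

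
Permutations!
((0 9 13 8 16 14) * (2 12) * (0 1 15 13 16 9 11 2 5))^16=(0 11 2 12 5)(1 13 9 14 15 8 16)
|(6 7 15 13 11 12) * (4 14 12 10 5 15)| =5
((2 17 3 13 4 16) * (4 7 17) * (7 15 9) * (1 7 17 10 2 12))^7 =((1 7 10 2 4 16 12)(3 13 15 9 17))^7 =(3 15 17 13 9)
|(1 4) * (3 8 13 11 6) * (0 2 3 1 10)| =10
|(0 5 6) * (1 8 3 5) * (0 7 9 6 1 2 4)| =12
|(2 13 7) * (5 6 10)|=|(2 13 7)(5 6 10)|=3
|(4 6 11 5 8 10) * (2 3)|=|(2 3)(4 6 11 5 8 10)|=6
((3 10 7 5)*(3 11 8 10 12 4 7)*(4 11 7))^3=((3 12 11 8 10)(5 7))^3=(3 8 12 10 11)(5 7)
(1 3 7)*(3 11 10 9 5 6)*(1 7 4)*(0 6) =(0 6 3 4 1 11 10 9 5) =[6, 11, 2, 4, 1, 0, 3, 7, 8, 5, 9, 10]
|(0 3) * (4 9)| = 2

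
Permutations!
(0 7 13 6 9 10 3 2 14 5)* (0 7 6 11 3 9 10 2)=(0 6 10 9 2 14 5 7 13 11 3)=[6, 1, 14, 0, 4, 7, 10, 13, 8, 2, 9, 3, 12, 11, 5]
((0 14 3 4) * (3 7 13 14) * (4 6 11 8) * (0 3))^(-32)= ((3 6 11 8 4)(7 13 14))^(-32)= (3 8 6 4 11)(7 13 14)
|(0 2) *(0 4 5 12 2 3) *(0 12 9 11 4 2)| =12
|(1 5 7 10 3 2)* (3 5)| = 3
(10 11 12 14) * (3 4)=(3 4)(10 11 12 14)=[0, 1, 2, 4, 3, 5, 6, 7, 8, 9, 11, 12, 14, 13, 10]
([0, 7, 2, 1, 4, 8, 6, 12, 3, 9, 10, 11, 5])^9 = (1 5)(3 12)(7 8)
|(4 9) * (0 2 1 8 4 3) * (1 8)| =|(0 2 8 4 9 3)| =6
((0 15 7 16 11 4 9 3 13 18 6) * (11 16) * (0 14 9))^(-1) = ((0 15 7 11 4)(3 13 18 6 14 9))^(-1) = (0 4 11 7 15)(3 9 14 6 18 13)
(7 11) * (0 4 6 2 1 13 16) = [4, 13, 1, 3, 6, 5, 2, 11, 8, 9, 10, 7, 12, 16, 14, 15, 0] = (0 4 6 2 1 13 16)(7 11)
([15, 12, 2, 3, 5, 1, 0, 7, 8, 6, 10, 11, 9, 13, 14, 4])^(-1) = (0 6 9 12 1 5 4 15)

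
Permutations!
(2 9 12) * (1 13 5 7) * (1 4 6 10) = [0, 13, 9, 3, 6, 7, 10, 4, 8, 12, 1, 11, 2, 5] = (1 13 5 7 4 6 10)(2 9 12)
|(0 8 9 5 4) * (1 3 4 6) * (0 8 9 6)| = 15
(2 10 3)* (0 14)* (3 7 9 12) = (0 14)(2 10 7 9 12 3) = [14, 1, 10, 2, 4, 5, 6, 9, 8, 12, 7, 11, 3, 13, 0]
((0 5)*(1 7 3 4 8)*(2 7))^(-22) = ((0 5)(1 2 7 3 4 8))^(-22) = (1 7 4)(2 3 8)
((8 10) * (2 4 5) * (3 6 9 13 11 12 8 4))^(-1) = ((2 3 6 9 13 11 12 8 10 4 5))^(-1) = (2 5 4 10 8 12 11 13 9 6 3)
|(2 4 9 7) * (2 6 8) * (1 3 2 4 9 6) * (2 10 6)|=|(1 3 10 6 8 4 2 9 7)|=9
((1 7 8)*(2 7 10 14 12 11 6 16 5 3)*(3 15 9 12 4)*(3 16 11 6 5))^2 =((1 10 14 4 16 3 2 7 8)(5 15 9 12 6 11))^2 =(1 14 16 2 8 10 4 3 7)(5 9 6)(11 15 12)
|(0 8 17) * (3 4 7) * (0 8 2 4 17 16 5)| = |(0 2 4 7 3 17 8 16 5)| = 9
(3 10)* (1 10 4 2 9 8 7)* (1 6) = (1 10 3 4 2 9 8 7 6) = [0, 10, 9, 4, 2, 5, 1, 6, 7, 8, 3]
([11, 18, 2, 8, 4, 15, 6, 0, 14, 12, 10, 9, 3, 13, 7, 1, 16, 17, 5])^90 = [9, 5, 2, 14, 4, 1, 6, 11, 7, 3, 10, 12, 8, 13, 0, 18, 16, 17, 15]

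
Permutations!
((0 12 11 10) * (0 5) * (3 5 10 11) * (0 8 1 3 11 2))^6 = (0 11)(1 5)(2 12)(3 8)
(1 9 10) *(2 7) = (1 9 10)(2 7) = [0, 9, 7, 3, 4, 5, 6, 2, 8, 10, 1]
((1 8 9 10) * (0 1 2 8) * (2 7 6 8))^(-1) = (0 1)(6 7 10 9 8)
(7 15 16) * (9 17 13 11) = (7 15 16)(9 17 13 11) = [0, 1, 2, 3, 4, 5, 6, 15, 8, 17, 10, 9, 12, 11, 14, 16, 7, 13]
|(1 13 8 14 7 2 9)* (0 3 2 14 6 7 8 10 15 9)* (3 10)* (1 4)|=36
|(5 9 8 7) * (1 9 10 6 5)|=12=|(1 9 8 7)(5 10 6)|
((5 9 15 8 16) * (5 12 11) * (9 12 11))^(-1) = ((5 12 9 15 8 16 11))^(-1) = (5 11 16 8 15 9 12)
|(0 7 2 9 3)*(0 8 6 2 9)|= 7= |(0 7 9 3 8 6 2)|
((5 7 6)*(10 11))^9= (10 11)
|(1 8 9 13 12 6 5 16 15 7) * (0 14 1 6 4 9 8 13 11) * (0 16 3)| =|(0 14 1 13 12 4 9 11 16 15 7 6 5 3)| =14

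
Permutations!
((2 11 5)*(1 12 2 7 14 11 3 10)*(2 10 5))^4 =(1 12 10)(2 14 5)(3 11 7)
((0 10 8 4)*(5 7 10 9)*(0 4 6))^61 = (0 8 7 9 6 10 5)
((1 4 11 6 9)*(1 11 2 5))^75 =((1 4 2 5)(6 9 11))^75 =(11)(1 5 2 4)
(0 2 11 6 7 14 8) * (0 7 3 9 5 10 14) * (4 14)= (0 2 11 6 3 9 5 10 4 14 8 7)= [2, 1, 11, 9, 14, 10, 3, 0, 7, 5, 4, 6, 12, 13, 8]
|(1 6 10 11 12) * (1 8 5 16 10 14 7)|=|(1 6 14 7)(5 16 10 11 12 8)|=12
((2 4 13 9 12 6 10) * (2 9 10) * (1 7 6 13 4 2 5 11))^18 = (1 5 7 11 6)(9 13)(10 12)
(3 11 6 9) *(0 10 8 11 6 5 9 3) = (0 10 8 11 5 9)(3 6) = [10, 1, 2, 6, 4, 9, 3, 7, 11, 0, 8, 5]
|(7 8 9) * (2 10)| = |(2 10)(7 8 9)| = 6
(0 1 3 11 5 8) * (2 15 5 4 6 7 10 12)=(0 1 3 11 4 6 7 10 12 2 15 5 8)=[1, 3, 15, 11, 6, 8, 7, 10, 0, 9, 12, 4, 2, 13, 14, 5]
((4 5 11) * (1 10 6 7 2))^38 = (1 7 10 2 6)(4 11 5)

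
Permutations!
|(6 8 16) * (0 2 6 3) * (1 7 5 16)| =|(0 2 6 8 1 7 5 16 3)| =9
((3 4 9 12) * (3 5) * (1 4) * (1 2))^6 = (1 2 3 5 12 9 4)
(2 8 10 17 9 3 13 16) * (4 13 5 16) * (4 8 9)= (2 9 3 5 16)(4 13 8 10 17)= [0, 1, 9, 5, 13, 16, 6, 7, 10, 3, 17, 11, 12, 8, 14, 15, 2, 4]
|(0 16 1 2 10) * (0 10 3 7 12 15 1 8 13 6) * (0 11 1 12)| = |(0 16 8 13 6 11 1 2 3 7)(12 15)| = 10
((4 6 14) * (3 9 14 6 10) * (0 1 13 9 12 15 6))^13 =(0 13 14 10 12 6 1 9 4 3 15)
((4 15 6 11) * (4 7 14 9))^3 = (4 11 9 6 14 15 7)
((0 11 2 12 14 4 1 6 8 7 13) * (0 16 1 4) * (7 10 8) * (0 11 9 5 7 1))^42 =(16)(2 14)(11 12)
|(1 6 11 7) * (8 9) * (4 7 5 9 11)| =4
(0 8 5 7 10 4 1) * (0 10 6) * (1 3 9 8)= (0 1 10 4 3 9 8 5 7 6)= [1, 10, 2, 9, 3, 7, 0, 6, 5, 8, 4]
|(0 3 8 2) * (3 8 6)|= |(0 8 2)(3 6)|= 6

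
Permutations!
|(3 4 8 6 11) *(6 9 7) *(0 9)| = 8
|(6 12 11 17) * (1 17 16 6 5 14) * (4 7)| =|(1 17 5 14)(4 7)(6 12 11 16)| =4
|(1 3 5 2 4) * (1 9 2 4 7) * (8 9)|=8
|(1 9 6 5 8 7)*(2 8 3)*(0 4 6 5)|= 21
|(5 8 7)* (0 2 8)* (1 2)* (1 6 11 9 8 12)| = |(0 6 11 9 8 7 5)(1 2 12)| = 21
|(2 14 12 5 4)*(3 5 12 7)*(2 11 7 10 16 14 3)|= |(2 3 5 4 11 7)(10 16 14)|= 6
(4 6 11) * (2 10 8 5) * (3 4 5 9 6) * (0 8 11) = (0 8 9 6)(2 10 11 5)(3 4) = [8, 1, 10, 4, 3, 2, 0, 7, 9, 6, 11, 5]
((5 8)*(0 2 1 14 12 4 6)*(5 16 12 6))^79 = (0 6 14 1 2)(4 12 16 8 5)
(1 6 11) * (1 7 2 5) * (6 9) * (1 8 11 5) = (1 9 6 5 8 11 7 2) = [0, 9, 1, 3, 4, 8, 5, 2, 11, 6, 10, 7]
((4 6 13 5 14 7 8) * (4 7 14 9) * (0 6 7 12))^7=((14)(0 6 13 5 9 4 7 8 12))^7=(14)(0 8 4 5 6 12 7 9 13)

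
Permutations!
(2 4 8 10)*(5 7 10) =[0, 1, 4, 3, 8, 7, 6, 10, 5, 9, 2] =(2 4 8 5 7 10)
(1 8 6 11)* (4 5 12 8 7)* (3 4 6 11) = (1 7 6 3 4 5 12 8 11) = [0, 7, 2, 4, 5, 12, 3, 6, 11, 9, 10, 1, 8]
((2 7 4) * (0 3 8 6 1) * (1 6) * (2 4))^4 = ((0 3 8 1)(2 7))^4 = (8)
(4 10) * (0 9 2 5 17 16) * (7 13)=(0 9 2 5 17 16)(4 10)(7 13)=[9, 1, 5, 3, 10, 17, 6, 13, 8, 2, 4, 11, 12, 7, 14, 15, 0, 16]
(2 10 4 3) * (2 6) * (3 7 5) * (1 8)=(1 8)(2 10 4 7 5 3 6)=[0, 8, 10, 6, 7, 3, 2, 5, 1, 9, 4]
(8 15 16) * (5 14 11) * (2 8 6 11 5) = (2 8 15 16 6 11)(5 14) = [0, 1, 8, 3, 4, 14, 11, 7, 15, 9, 10, 2, 12, 13, 5, 16, 6]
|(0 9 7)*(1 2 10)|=3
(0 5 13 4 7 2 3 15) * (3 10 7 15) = [5, 1, 10, 3, 15, 13, 6, 2, 8, 9, 7, 11, 12, 4, 14, 0] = (0 5 13 4 15)(2 10 7)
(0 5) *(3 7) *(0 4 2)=(0 5 4 2)(3 7)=[5, 1, 0, 7, 2, 4, 6, 3]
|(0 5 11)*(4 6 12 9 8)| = 15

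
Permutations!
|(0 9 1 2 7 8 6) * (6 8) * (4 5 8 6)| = |(0 9 1 2 7 4 5 8 6)| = 9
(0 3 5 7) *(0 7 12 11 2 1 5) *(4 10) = (0 3)(1 5 12 11 2)(4 10) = [3, 5, 1, 0, 10, 12, 6, 7, 8, 9, 4, 2, 11]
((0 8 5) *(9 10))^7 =(0 8 5)(9 10)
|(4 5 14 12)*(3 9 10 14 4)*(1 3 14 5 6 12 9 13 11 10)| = 11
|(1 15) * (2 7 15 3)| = |(1 3 2 7 15)| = 5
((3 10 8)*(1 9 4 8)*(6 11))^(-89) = (1 9 4 8 3 10)(6 11)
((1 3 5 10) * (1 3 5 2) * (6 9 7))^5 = (10)(6 7 9)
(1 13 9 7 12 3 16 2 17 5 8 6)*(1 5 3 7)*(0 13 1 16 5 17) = [13, 1, 0, 5, 4, 8, 17, 12, 6, 16, 10, 11, 7, 9, 14, 15, 2, 3] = (0 13 9 16 2)(3 5 8 6 17)(7 12)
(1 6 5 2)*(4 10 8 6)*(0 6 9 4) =(0 6 5 2 1)(4 10 8 9) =[6, 0, 1, 3, 10, 2, 5, 7, 9, 4, 8]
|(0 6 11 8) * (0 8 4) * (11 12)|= 5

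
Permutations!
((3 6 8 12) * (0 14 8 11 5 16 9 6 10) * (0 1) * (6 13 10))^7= (0 5 14 16 8 9 12 13 3 10 6 1 11)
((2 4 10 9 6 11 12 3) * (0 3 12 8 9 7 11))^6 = ((12)(0 3 2 4 10 7 11 8 9 6))^6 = (12)(0 11 2 9 10)(3 8 4 6 7)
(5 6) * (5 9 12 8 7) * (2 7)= [0, 1, 7, 3, 4, 6, 9, 5, 2, 12, 10, 11, 8]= (2 7 5 6 9 12 8)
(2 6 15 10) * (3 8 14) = (2 6 15 10)(3 8 14) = [0, 1, 6, 8, 4, 5, 15, 7, 14, 9, 2, 11, 12, 13, 3, 10]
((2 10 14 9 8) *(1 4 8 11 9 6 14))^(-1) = (1 10 2 8 4)(6 14)(9 11)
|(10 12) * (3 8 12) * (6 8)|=5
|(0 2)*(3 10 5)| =6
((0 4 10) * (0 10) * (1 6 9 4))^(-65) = (10)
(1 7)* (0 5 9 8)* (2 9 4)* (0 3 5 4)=(0 4 2 9 8 3 5)(1 7)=[4, 7, 9, 5, 2, 0, 6, 1, 3, 8]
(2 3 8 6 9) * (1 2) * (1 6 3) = [0, 2, 1, 8, 4, 5, 9, 7, 3, 6] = (1 2)(3 8)(6 9)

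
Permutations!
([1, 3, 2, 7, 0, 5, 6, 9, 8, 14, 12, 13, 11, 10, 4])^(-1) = [4, 0, 2, 1, 14, 5, 6, 3, 8, 7, 13, 12, 10, 11, 9]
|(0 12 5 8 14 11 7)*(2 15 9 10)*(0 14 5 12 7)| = |(0 7 14 11)(2 15 9 10)(5 8)| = 4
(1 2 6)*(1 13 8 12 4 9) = [0, 2, 6, 3, 9, 5, 13, 7, 12, 1, 10, 11, 4, 8] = (1 2 6 13 8 12 4 9)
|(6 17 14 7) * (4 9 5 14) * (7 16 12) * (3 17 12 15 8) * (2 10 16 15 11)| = 24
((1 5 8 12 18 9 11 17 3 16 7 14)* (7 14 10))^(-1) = ((1 5 8 12 18 9 11 17 3 16 14)(7 10))^(-1) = (1 14 16 3 17 11 9 18 12 8 5)(7 10)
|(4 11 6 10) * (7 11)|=|(4 7 11 6 10)|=5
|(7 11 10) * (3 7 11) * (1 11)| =6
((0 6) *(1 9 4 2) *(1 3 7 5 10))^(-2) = ((0 6)(1 9 4 2 3 7 5 10))^(-2) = (1 5 3 4)(2 9 10 7)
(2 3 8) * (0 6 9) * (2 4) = (0 6 9)(2 3 8 4) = [6, 1, 3, 8, 2, 5, 9, 7, 4, 0]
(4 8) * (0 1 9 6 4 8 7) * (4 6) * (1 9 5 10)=(0 9 4 7)(1 5 10)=[9, 5, 2, 3, 7, 10, 6, 0, 8, 4, 1]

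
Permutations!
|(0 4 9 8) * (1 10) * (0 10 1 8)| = 6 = |(0 4 9)(8 10)|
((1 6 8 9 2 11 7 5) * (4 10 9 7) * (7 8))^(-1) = ((1 6 7 5)(2 11 4 10 9))^(-1) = (1 5 7 6)(2 9 10 4 11)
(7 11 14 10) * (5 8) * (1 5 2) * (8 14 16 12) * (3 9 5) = (1 3 9 5 14 10 7 11 16 12 8 2) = [0, 3, 1, 9, 4, 14, 6, 11, 2, 5, 7, 16, 8, 13, 10, 15, 12]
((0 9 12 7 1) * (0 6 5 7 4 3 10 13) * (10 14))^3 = (0 4 10 9 3 13 12 14)(1 7 5 6)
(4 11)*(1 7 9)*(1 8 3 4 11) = (11)(1 7 9 8 3 4) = [0, 7, 2, 4, 1, 5, 6, 9, 3, 8, 10, 11]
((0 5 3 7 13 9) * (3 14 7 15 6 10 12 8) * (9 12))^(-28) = (0 15 13)(3 7 9)(5 6 12)(8 14 10)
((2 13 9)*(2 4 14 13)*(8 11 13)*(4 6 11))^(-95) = ((4 14 8)(6 11 13 9))^(-95) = (4 14 8)(6 11 13 9)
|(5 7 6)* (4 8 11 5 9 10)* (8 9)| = |(4 9 10)(5 7 6 8 11)| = 15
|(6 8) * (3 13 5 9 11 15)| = 6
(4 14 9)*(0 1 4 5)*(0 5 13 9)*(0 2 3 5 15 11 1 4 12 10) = (0 4 14 2 3 5 15 11 1 12 10)(9 13) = [4, 12, 3, 5, 14, 15, 6, 7, 8, 13, 0, 1, 10, 9, 2, 11]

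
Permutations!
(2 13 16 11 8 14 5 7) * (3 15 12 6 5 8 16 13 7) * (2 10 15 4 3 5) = (2 7 10 15 12 6)(3 4)(8 14)(11 16) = [0, 1, 7, 4, 3, 5, 2, 10, 14, 9, 15, 16, 6, 13, 8, 12, 11]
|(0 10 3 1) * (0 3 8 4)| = 4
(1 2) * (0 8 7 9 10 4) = (0 8 7 9 10 4)(1 2) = [8, 2, 1, 3, 0, 5, 6, 9, 7, 10, 4]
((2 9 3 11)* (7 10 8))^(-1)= ((2 9 3 11)(7 10 8))^(-1)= (2 11 3 9)(7 8 10)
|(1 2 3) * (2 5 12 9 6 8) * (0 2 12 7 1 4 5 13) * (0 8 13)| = |(0 2 3 4 5 7 1)(6 13 8 12 9)| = 35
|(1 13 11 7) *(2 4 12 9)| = |(1 13 11 7)(2 4 12 9)| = 4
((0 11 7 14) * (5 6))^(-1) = ((0 11 7 14)(5 6))^(-1) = (0 14 7 11)(5 6)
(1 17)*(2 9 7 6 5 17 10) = (1 10 2 9 7 6 5 17) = [0, 10, 9, 3, 4, 17, 5, 6, 8, 7, 2, 11, 12, 13, 14, 15, 16, 1]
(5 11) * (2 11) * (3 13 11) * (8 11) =(2 3 13 8 11 5) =[0, 1, 3, 13, 4, 2, 6, 7, 11, 9, 10, 5, 12, 8]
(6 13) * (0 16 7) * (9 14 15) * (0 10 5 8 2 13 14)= (0 16 7 10 5 8 2 13 6 14 15 9)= [16, 1, 13, 3, 4, 8, 14, 10, 2, 0, 5, 11, 12, 6, 15, 9, 7]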